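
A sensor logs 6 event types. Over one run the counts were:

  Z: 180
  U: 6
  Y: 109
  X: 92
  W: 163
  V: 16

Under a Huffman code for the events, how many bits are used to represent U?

Huffman merges, smallest pair first:
merge U(6) and V(16): 22
merge 22 and X(92): 114
merge Y(109) and 114: 223
merge W(163) and Z(180): 343
merge 223 and 343: 566
U's leaf is at depth 4, giving a 4-bit codeword.

4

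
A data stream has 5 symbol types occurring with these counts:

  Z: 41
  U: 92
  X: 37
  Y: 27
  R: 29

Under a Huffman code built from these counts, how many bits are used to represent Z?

3

Huffman merges, smallest pair first:
Y(27) + R(29) → 56
X(37) + Z(41) → 78
56 + 78 → 134
U(92) + 134 → 226
The subtree containing Z is merged 3 times, so code length = 3.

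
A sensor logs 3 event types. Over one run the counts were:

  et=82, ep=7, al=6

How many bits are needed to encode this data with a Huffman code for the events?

Merge the two smallest weights repeatedly:
combine al(6), ep(7) → 13
combine 13, et(82) → 95
Each symbol's bit-cost is frequency × depth; summing gives 108 bits (equivalently 13 + 95).

108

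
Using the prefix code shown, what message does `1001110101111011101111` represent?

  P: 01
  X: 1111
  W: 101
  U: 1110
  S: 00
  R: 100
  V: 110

RUWUUX

Read left to right; each codeword is recognised as soon as it completes (prefix code):
  100→R | 1110→U | 101→W | 1110→U | 1110→U | 1111→X
Decoded message: RUWUUX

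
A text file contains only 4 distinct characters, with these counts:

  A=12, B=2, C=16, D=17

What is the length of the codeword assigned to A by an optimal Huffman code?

Huffman merges, smallest pair first:
B(2) + A(12) → 14
14 + C(16) → 30
D(17) + 30 → 47
A sits 3 levels below the root, so its codeword is 3 bits.

3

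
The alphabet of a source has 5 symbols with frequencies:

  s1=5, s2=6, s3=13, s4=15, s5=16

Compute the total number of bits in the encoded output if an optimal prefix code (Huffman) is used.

121

Build the Huffman tree bottom-up:
s1(5) + s2(6) → 11
11 + s3(13) → 24
s4(15) + s5(16) → 31
24 + 31 → 55
Total encoded bits = sum of merged weights = 11 + 24 + 31 + 55 = 121.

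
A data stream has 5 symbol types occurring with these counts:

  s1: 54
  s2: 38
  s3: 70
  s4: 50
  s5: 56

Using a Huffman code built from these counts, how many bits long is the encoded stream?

Build the Huffman tree bottom-up:
s2(38) + s4(50) → 88
s1(54) + s5(56) → 110
s3(70) + 88 → 158
110 + 158 → 268
Total encoded bits = sum of merged weights = 88 + 110 + 158 + 268 = 624.

624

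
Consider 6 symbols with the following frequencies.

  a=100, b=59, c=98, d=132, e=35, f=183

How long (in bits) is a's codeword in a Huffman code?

2

Repeatedly merge the two smallest:
combine e(35), b(59) → 94
combine 94, c(98) → 192
combine a(100), d(132) → 232
combine f(183), 192 → 375
combine 232, 375 → 607
a sits 2 levels below the root, so its codeword is 2 bits.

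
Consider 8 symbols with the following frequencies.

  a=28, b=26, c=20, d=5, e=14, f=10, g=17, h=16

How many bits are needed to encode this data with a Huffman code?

395

Merge the two smallest weights repeatedly:
combine d(5), f(10) → 15
combine e(14), 15 → 29
combine h(16), g(17) → 33
combine c(20), b(26) → 46
combine a(28), 29 → 57
combine 33, 46 → 79
combine 57, 79 → 136
The encoded length is the sum of every internal node's weight: 15 + 29 + 33 + 46 + 57 + 79 + 136 = 395 bits.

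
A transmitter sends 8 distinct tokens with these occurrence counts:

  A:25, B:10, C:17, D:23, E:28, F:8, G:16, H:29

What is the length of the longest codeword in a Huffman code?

4

Merge the two lowest-weight nodes at each step:
combine F(8), B(10) → 18
combine G(16), C(17) → 33
combine 18, D(23) → 41
combine A(25), E(28) → 53
combine H(29), 33 → 62
combine 41, 53 → 94
combine 62, 94 → 156
Maximum depth reached is 4.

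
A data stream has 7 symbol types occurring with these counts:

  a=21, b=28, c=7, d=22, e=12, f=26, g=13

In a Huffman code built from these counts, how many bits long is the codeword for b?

2

Repeatedly merge the two smallest:
merge c(7) and e(12): 19
merge g(13) and 19: 32
merge a(21) and d(22): 43
merge f(26) and b(28): 54
merge 32 and 43: 75
merge 54 and 75: 129
b sits 2 levels below the root, so its codeword is 2 bits.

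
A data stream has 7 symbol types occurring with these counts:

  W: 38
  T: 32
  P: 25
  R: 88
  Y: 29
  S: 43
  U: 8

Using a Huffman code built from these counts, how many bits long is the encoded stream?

691

Merge the two smallest weights repeatedly:
merge U(8) and P(25): 33
merge Y(29) and T(32): 61
merge 33 and W(38): 71
merge S(43) and 61: 104
merge 71 and R(88): 159
merge 104 and 159: 263
The encoded length is the sum of every internal node's weight: 33 + 61 + 71 + 104 + 159 + 263 = 691 bits.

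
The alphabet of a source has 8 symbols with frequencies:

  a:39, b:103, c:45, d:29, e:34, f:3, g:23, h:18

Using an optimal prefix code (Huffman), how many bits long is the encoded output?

799

Greedily combine the two least-frequent nodes:
merge f(3) and h(18): 21
merge 21 and g(23): 44
merge d(29) and e(34): 63
merge a(39) and 44: 83
merge c(45) and 63: 108
merge 83 and b(103): 186
merge 108 and 186: 294
Each symbol's bit-cost is frequency × depth; summing gives 799 bits (equivalently 21 + 44 + 63 + 83 + 108 + 186 + 294).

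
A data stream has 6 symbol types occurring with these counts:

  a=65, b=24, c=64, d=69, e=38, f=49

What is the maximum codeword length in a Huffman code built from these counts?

4

Merge the two lowest-weight nodes at each step:
b(24) + e(38) → 62
f(49) + 62 → 111
c(64) + a(65) → 129
d(69) + 111 → 180
129 + 180 → 309
The rarest symbols sit at the bottom; the longest codeword is 4 bits.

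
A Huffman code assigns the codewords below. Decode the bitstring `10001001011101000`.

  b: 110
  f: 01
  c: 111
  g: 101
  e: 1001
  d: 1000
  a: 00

Read left to right; each codeword is recognised as soon as it completes (prefix code):
  1000→d | 1001→e | 01→f | 110→b | 1000→d
Decoded message: defbd

defbd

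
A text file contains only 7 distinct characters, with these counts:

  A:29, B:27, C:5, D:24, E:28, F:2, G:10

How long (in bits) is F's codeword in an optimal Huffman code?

5

Huffman merges, smallest pair first:
merge F(2) and C(5): 7
merge 7 and G(10): 17
merge 17 and D(24): 41
merge B(27) and E(28): 55
merge A(29) and 41: 70
merge 55 and 70: 125
F sits 5 levels below the root, so its codeword is 5 bits.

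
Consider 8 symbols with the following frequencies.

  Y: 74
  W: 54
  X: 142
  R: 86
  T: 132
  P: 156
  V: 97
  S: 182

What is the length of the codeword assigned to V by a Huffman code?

Repeatedly merge the two smallest:
combine W(54), Y(74) → 128
combine R(86), V(97) → 183
combine 128, T(132) → 260
combine X(142), P(156) → 298
combine S(182), 183 → 365
combine 260, 298 → 558
combine 365, 558 → 923
V's leaf is at depth 3, giving a 3-bit codeword.

3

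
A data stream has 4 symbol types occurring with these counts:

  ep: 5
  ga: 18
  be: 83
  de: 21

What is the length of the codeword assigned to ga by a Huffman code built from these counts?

3

Huffman merges, smallest pair first:
ep(5) + ga(18) → 23
de(21) + 23 → 44
44 + be(83) → 127
ga sits 3 levels below the root, so its codeword is 3 bits.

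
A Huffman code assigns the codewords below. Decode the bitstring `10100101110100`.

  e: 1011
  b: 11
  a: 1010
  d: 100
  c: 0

Read left to right; each codeword is recognised as soon as it completes (prefix code):
  1010→a | 0→c | 1011→e | 1010→a | 0→c
Decoded message: aceac

aceac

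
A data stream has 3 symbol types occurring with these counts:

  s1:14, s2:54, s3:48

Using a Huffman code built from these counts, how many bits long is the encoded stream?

178

Build the Huffman tree bottom-up:
merge s1(14) and s3(48): 62
merge s2(54) and 62: 116
The encoded length is the sum of every internal node's weight: 62 + 116 = 178 bits.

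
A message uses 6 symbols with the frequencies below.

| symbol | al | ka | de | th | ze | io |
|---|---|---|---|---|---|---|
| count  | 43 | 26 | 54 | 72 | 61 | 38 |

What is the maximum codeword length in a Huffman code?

Merge the two lowest-weight nodes at each step:
combine ka(26), io(38) → 64
combine al(43), de(54) → 97
combine ze(61), 64 → 125
combine th(72), 97 → 169
combine 125, 169 → 294
The rarest symbols sit at the bottom; the longest codeword is 3 bits.

3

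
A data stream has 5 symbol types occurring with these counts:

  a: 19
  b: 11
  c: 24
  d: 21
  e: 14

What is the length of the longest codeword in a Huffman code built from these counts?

Merge the two lowest-weight nodes at each step:
combine b(11), e(14) → 25
combine a(19), d(21) → 40
combine c(24), 25 → 49
combine 40, 49 → 89
The first pair merged (b, e) ends up deepest, at depth 3.

3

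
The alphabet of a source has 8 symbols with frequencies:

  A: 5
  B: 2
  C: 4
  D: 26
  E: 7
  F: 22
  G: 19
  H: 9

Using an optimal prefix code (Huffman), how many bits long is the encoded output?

248

Merge the two smallest weights repeatedly:
combine B(2), C(4) → 6
combine A(5), 6 → 11
combine E(7), H(9) → 16
combine 11, 16 → 27
combine G(19), F(22) → 41
combine D(26), 27 → 53
combine 41, 53 → 94
Total encoded bits = sum of merged weights = 6 + 11 + 16 + 27 + 41 + 53 + 94 = 248.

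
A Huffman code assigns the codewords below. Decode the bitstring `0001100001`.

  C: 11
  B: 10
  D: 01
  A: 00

Read left to right; each codeword is recognised as soon as it completes (prefix code):
  00→A | 01→D | 10→B | 00→A | 01→D
Decoded message: ADBAD

ADBAD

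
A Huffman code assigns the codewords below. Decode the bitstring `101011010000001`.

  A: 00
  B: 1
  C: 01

Read left to right; each codeword is recognised as soon as it completes (prefix code):
  1→B | 01→C | 01→C | 1→B | 01→C | 00→A | 00→A | 00→A | 1→B
Decoded message: BCCBCAAAB

BCCBCAAAB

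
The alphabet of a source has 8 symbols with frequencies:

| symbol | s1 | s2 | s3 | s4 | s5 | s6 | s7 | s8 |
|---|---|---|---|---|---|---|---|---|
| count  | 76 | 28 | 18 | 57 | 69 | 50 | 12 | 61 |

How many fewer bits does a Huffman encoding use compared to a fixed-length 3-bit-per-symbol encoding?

57

Fixed-length: 3 bits × 371 symbols = 1113 bits.
Huffman merges:
s7(12) + s3(18) → 30
s2(28) + 30 → 58
s6(50) + s4(57) → 107
58 + s8(61) → 119
s5(69) + s1(76) → 145
107 + 119 → 226
145 + 226 → 371
Huffman total = 30 + 58 + 107 + 119 + 145 + 226 + 371 = 1056 bits.
Saving = 1113 − 1056 = 57 bits.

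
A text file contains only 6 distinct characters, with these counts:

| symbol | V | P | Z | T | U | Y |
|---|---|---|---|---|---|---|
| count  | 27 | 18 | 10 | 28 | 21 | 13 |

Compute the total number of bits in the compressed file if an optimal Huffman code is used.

Merge the two smallest weights repeatedly:
combine Z(10), Y(13) → 23
combine P(18), U(21) → 39
combine 23, V(27) → 50
combine T(28), 39 → 67
combine 50, 67 → 117
Each symbol's bit-cost is frequency × depth; summing gives 296 bits (equivalently 23 + 39 + 50 + 67 + 117).

296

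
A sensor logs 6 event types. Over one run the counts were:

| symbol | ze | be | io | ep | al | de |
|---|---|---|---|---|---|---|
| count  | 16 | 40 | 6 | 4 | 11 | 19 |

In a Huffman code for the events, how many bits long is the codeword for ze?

Huffman merges, smallest pair first:
merge ep(4) and io(6): 10
merge 10 and al(11): 21
merge ze(16) and de(19): 35
merge 21 and 35: 56
merge be(40) and 56: 96
The subtree containing ze is merged 3 times, so code length = 3.

3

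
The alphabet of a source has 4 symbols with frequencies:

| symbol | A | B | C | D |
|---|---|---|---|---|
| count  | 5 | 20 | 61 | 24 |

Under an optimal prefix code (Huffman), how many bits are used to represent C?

1

Repeatedly merge the two smallest:
merge A(5) and B(20): 25
merge D(24) and 25: 49
merge 49 and C(61): 110
C is merged only at the final step, so code length = 1.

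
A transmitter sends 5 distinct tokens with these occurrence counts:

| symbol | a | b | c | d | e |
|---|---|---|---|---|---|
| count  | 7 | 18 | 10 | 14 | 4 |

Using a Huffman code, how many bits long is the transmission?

117

Merge the two smallest weights repeatedly:
e(4) + a(7) → 11
c(10) + 11 → 21
d(14) + b(18) → 32
21 + 32 → 53
Total encoded bits = sum of merged weights = 11 + 21 + 32 + 53 = 117.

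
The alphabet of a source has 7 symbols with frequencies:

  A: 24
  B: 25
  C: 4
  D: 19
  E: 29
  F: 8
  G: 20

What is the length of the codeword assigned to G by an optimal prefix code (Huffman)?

Huffman merges, smallest pair first:
C(4) + F(8) → 12
12 + D(19) → 31
G(20) + A(24) → 44
B(25) + E(29) → 54
31 + 44 → 75
54 + 75 → 129
G sits 3 levels below the root, so its codeword is 3 bits.

3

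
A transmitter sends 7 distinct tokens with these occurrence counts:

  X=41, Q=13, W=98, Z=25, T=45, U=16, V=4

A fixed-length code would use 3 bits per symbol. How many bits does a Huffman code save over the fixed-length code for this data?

146

Fixed-length: 3 bits × 242 symbols = 726 bits.
Huffman merges:
combine V(4), Q(13) → 17
combine U(16), 17 → 33
combine Z(25), 33 → 58
combine X(41), T(45) → 86
combine 58, 86 → 144
combine W(98), 144 → 242
Huffman total = 17 + 33 + 58 + 86 + 144 + 242 = 580 bits.
Saving = 726 − 580 = 146 bits.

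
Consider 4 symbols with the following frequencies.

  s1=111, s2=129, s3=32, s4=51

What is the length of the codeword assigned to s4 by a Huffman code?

Build the tree from the bottom:
s3(32) + s4(51) → 83
83 + s1(111) → 194
s2(129) + 194 → 323
s4's leaf is at depth 3, giving a 3-bit codeword.

3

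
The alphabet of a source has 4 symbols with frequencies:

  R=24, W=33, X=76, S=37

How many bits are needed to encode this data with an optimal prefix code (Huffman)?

321

Build the Huffman tree bottom-up:
combine R(24), W(33) → 57
combine S(37), 57 → 94
combine X(76), 94 → 170
The encoded length is the sum of every internal node's weight: 57 + 94 + 170 = 321 bits.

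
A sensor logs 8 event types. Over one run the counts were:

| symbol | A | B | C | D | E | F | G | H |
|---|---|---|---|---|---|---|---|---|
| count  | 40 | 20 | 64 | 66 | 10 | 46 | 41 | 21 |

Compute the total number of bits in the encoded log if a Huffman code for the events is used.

875

Build the Huffman tree bottom-up:
E(10) + B(20) → 30
H(21) + 30 → 51
A(40) + G(41) → 81
F(46) + 51 → 97
C(64) + D(66) → 130
81 + 97 → 178
130 + 178 → 308
Each symbol's bit-cost is frequency × depth; summing gives 875 bits (equivalently 30 + 51 + 81 + 97 + 130 + 178 + 308).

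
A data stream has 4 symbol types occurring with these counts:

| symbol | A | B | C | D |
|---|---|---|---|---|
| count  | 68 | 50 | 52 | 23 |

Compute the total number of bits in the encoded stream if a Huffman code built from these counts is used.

386

Build the Huffman tree bottom-up:
D(23) + B(50) → 73
C(52) + A(68) → 120
73 + 120 → 193
The encoded length is the sum of every internal node's weight: 73 + 120 + 193 = 386 bits.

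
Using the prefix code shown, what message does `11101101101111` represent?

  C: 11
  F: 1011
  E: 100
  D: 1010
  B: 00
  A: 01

CFAFC

Read left to right; each codeword is recognised as soon as it completes (prefix code):
  11→C | 1011→F | 01→A | 1011→F | 11→C
Decoded message: CFAFC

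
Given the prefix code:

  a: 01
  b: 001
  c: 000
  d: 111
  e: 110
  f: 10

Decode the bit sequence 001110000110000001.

bececb

Read left to right; each codeword is recognised as soon as it completes (prefix code):
  001→b | 110→e | 000→c | 110→e | 000→c | 001→b
Decoded message: bececb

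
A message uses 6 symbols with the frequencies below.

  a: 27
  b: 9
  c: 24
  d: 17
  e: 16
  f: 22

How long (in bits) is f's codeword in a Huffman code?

Repeatedly merge the two smallest:
merge b(9) and e(16): 25
merge d(17) and f(22): 39
merge c(24) and 25: 49
merge a(27) and 39: 66
merge 49 and 66: 115
The subtree containing f is merged 3 times, so code length = 3.

3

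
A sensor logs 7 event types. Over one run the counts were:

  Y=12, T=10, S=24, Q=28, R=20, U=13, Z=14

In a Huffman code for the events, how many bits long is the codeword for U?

3

Repeatedly merge the two smallest:
merge T(10) and Y(12): 22
merge U(13) and Z(14): 27
merge R(20) and 22: 42
merge S(24) and 27: 51
merge Q(28) and 42: 70
merge 51 and 70: 121
U's leaf is at depth 3, giving a 3-bit codeword.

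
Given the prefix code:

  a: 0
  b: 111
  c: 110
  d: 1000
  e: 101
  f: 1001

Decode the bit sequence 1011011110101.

eebae

Read left to right; each codeword is recognised as soon as it completes (prefix code):
  101→e | 101→e | 111→b | 0→a | 101→e
Decoded message: eebae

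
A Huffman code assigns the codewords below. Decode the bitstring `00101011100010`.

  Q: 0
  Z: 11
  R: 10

Read left to right; each codeword is recognised as soon as it completes (prefix code):
  0→Q | 0→Q | 10→R | 10→R | 11→Z | 10→R | 0→Q | 0→Q | 10→R
Decoded message: QQRRZRQQR

QQRRZRQQR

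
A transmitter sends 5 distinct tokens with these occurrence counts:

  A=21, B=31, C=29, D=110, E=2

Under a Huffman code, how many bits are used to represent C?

Huffman merges, smallest pair first:
E(2) + A(21) → 23
23 + C(29) → 52
B(31) + 52 → 83
83 + D(110) → 193
The subtree containing C is merged 3 times, so code length = 3.

3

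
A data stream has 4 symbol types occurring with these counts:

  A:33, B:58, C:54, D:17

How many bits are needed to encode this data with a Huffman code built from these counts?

Merge the two smallest weights repeatedly:
merge D(17) and A(33): 50
merge 50 and C(54): 104
merge B(58) and 104: 162
Each symbol's bit-cost is frequency × depth; summing gives 316 bits (equivalently 50 + 104 + 162).

316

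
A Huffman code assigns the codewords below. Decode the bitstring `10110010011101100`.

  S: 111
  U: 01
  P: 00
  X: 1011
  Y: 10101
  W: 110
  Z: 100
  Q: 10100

Read left to right; each codeword is recognised as soon as it completes (prefix code):
  1011→X | 00→P | 100→Z | 111→S | 01→U | 100→Z
Decoded message: XPZSUZ

XPZSUZ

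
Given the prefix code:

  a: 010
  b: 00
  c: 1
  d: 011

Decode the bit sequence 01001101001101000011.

adadabd

Read left to right; each codeword is recognised as soon as it completes (prefix code):
  010→a | 011→d | 010→a | 011→d | 010→a | 00→b | 011→d
Decoded message: adadabd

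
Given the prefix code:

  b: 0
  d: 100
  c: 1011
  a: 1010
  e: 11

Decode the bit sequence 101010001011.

Read left to right; each codeword is recognised as soon as it completes (prefix code):
  1010→a | 100→d | 0→b | 1011→c
Decoded message: adbc

adbc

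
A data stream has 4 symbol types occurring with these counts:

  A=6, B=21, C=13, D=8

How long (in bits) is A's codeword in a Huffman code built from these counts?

Build the tree from the bottom:
combine A(6), D(8) → 14
combine C(13), 14 → 27
combine B(21), 27 → 48
A's leaf is at depth 3, giving a 3-bit codeword.

3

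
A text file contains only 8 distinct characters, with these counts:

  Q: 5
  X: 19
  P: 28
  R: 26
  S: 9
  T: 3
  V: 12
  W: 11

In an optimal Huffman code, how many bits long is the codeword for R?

2

Repeatedly merge the two smallest:
T(3) + Q(5) → 8
8 + S(9) → 17
W(11) + V(12) → 23
17 + X(19) → 36
23 + R(26) → 49
P(28) + 36 → 64
49 + 64 → 113
The subtree containing R is merged 2 times, so code length = 2.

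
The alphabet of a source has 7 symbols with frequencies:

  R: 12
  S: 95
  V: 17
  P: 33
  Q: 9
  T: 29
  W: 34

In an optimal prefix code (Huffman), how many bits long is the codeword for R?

Repeatedly merge the two smallest:
combine Q(9), R(12) → 21
combine V(17), 21 → 38
combine T(29), P(33) → 62
combine W(34), 38 → 72
combine 62, 72 → 134
combine S(95), 134 → 229
The subtree containing R is merged 5 times, so code length = 5.

5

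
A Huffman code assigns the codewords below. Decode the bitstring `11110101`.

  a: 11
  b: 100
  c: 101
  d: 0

aadc

Read left to right; each codeword is recognised as soon as it completes (prefix code):
  11→a | 11→a | 0→d | 101→c
Decoded message: aadc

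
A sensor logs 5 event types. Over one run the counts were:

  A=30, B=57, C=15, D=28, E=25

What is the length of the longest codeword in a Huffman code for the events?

3

Merge the two lowest-weight nodes at each step:
C(15) + E(25) → 40
D(28) + A(30) → 58
40 + B(57) → 97
58 + 97 → 155
The rarest symbols sit at the bottom; the longest codeword is 3 bits.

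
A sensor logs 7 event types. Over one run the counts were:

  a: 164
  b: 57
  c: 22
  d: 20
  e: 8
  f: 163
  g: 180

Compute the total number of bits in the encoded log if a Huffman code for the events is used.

1413

Build the Huffman tree bottom-up:
e(8) + d(20) → 28
c(22) + 28 → 50
50 + b(57) → 107
107 + f(163) → 270
a(164) + g(180) → 344
270 + 344 → 614
Total encoded bits = sum of merged weights = 28 + 50 + 107 + 270 + 344 + 614 = 1413.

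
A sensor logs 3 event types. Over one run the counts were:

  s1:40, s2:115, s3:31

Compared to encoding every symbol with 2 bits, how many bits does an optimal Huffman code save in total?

115

Fixed-length: 2 bits × 186 symbols = 372 bits.
Huffman merges:
merge s3(31) and s1(40): 71
merge 71 and s2(115): 186
Huffman total = 71 + 186 = 257 bits.
Saving = 372 − 257 = 115 bits.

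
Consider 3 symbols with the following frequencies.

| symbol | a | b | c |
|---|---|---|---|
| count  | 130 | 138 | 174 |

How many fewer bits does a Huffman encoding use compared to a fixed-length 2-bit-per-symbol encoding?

174

Fixed-length: 2 bits × 442 symbols = 884 bits.
Huffman merges:
a(130) + b(138) → 268
c(174) + 268 → 442
Huffman total = 268 + 442 = 710 bits.
Saving = 884 − 710 = 174 bits.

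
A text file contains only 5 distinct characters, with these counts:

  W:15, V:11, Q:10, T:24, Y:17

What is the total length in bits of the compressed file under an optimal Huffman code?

175

Build the Huffman tree bottom-up:
merge Q(10) and V(11): 21
merge W(15) and Y(17): 32
merge 21 and T(24): 45
merge 32 and 45: 77
Total encoded bits = sum of merged weights = 21 + 32 + 45 + 77 = 175.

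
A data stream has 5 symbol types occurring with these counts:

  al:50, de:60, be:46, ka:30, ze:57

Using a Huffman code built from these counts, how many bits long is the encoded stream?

562

Greedily combine the two least-frequent nodes:
ka(30) + be(46) → 76
al(50) + ze(57) → 107
de(60) + 76 → 136
107 + 136 → 243
Total encoded bits = sum of merged weights = 76 + 107 + 136 + 243 = 562.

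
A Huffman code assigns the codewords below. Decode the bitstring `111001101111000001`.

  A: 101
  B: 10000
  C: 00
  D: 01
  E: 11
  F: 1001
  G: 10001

Read left to right; each codeword is recognised as soon as it completes (prefix code):
  11→E | 1001→F | 101→A | 11→E | 10000→B | 01→D
Decoded message: EFAEBD

EFAEBD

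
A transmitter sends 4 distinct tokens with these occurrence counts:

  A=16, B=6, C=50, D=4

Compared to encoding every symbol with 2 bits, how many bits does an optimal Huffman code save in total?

Fixed-length: 2 bits × 76 symbols = 152 bits.
Huffman merges:
merge D(4) and B(6): 10
merge 10 and A(16): 26
merge 26 and C(50): 76
Huffman total = 10 + 26 + 76 = 112 bits.
Saving = 152 − 112 = 40 bits.

40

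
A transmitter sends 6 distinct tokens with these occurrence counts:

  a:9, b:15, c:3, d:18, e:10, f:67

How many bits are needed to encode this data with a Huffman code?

Greedily combine the two least-frequent nodes:
c(3) + a(9) → 12
e(10) + 12 → 22
b(15) + d(18) → 33
22 + 33 → 55
55 + f(67) → 122
Each symbol's bit-cost is frequency × depth; summing gives 244 bits (equivalently 12 + 22 + 33 + 55 + 122).

244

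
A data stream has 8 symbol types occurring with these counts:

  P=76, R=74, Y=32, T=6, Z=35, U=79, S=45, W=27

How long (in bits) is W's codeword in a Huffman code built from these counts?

Build the tree from the bottom:
merge T(6) and W(27): 33
merge Y(32) and 33: 65
merge Z(35) and S(45): 80
merge 65 and R(74): 139
merge P(76) and U(79): 155
merge 80 and 139: 219
merge 155 and 219: 374
The subtree containing W is merged 5 times, so code length = 5.

5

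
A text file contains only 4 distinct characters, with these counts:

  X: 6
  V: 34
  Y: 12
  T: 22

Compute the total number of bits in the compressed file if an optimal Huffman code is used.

Build the Huffman tree bottom-up:
merge X(6) and Y(12): 18
merge 18 and T(22): 40
merge V(34) and 40: 74
Total encoded bits = sum of merged weights = 18 + 40 + 74 = 132.

132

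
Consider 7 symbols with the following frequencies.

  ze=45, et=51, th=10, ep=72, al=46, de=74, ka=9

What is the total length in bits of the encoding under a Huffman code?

Greedily combine the two least-frequent nodes:
merge ka(9) and th(10): 19
merge 19 and ze(45): 64
merge al(46) and et(51): 97
merge 64 and ep(72): 136
merge de(74) and 97: 171
merge 136 and 171: 307
The encoded length is the sum of every internal node's weight: 19 + 64 + 97 + 136 + 171 + 307 = 794 bits.

794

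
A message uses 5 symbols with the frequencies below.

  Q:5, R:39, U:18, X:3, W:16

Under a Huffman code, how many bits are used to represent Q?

4

Build the tree from the bottom:
combine X(3), Q(5) → 8
combine 8, W(16) → 24
combine U(18), 24 → 42
combine R(39), 42 → 81
Q sits 4 levels below the root, so its codeword is 4 bits.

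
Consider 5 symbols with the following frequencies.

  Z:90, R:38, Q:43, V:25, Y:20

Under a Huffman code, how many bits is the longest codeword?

3

Merge the two lowest-weight nodes at each step:
merge Y(20) and V(25): 45
merge R(38) and Q(43): 81
merge 45 and 81: 126
merge Z(90) and 126: 216
The rarest symbols sit at the bottom; the longest codeword is 3 bits.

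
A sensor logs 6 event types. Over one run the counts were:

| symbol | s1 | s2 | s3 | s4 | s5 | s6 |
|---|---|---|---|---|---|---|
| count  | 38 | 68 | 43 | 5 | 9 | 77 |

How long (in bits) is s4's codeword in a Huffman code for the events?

4

Build the tree from the bottom:
combine s4(5), s5(9) → 14
combine 14, s1(38) → 52
combine s3(43), 52 → 95
combine s2(68), s6(77) → 145
combine 95, 145 → 240
s4's leaf is at depth 4, giving a 4-bit codeword.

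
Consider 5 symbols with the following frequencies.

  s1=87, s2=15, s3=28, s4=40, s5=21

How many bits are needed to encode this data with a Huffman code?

Build the Huffman tree bottom-up:
s2(15) + s5(21) → 36
s3(28) + 36 → 64
s4(40) + 64 → 104
s1(87) + 104 → 191
Total encoded bits = sum of merged weights = 36 + 64 + 104 + 191 = 395.

395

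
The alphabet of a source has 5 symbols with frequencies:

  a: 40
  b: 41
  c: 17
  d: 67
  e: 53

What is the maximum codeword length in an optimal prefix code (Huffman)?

3

Merge the two lowest-weight nodes at each step:
merge c(17) and a(40): 57
merge b(41) and e(53): 94
merge 57 and d(67): 124
merge 94 and 124: 218
The first pair merged (c, a) ends up deepest, at depth 3.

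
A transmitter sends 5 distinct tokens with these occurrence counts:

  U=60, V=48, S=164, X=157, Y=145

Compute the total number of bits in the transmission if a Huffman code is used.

Build the Huffman tree bottom-up:
combine V(48), U(60) → 108
combine 108, Y(145) → 253
combine X(157), S(164) → 321
combine 253, 321 → 574
Each symbol's bit-cost is frequency × depth; summing gives 1256 bits (equivalently 108 + 253 + 321 + 574).

1256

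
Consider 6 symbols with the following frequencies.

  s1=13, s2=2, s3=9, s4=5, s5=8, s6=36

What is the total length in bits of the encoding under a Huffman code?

Build the Huffman tree bottom-up:
merge s2(2) and s4(5): 7
merge 7 and s5(8): 15
merge s3(9) and s1(13): 22
merge 15 and 22: 37
merge s6(36) and 37: 73
The encoded length is the sum of every internal node's weight: 7 + 15 + 22 + 37 + 73 = 154 bits.

154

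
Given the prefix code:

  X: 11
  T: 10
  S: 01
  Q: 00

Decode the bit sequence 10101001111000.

Read left to right; each codeword is recognised as soon as it completes (prefix code):
  10→T | 10→T | 10→T | 01→S | 11→X | 10→T | 00→Q
Decoded message: TTTSXTQ

TTTSXTQ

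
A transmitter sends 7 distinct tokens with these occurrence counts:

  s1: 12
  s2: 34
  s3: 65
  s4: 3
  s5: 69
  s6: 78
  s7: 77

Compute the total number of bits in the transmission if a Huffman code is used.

854

Merge the two smallest weights repeatedly:
combine s4(3), s1(12) → 15
combine 15, s2(34) → 49
combine 49, s3(65) → 114
combine s5(69), s7(77) → 146
combine s6(78), 114 → 192
combine 146, 192 → 338
Total encoded bits = sum of merged weights = 15 + 49 + 114 + 146 + 192 + 338 = 854.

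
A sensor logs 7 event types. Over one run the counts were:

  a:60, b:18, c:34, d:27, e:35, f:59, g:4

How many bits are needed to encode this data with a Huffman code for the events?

Merge the two smallest weights repeatedly:
combine g(4), b(18) → 22
combine 22, d(27) → 49
combine c(34), e(35) → 69
combine 49, f(59) → 108
combine a(60), 69 → 129
combine 108, 129 → 237
The encoded length is the sum of every internal node's weight: 22 + 49 + 69 + 108 + 129 + 237 = 614 bits.

614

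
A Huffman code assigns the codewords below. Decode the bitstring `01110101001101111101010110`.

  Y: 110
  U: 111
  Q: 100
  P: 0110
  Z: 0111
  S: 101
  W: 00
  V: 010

Read left to right; each codeword is recognised as soon as it completes (prefix code):
  0111→Z | 010→V | 100→Q | 110→Y | 111→U | 110→Y | 101→S | 0110→P
Decoded message: ZVQYUYSP

ZVQYUYSP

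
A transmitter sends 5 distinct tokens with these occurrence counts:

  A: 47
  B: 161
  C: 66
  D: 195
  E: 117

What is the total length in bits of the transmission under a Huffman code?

Greedily combine the two least-frequent nodes:
merge A(47) and C(66): 113
merge 113 and E(117): 230
merge B(161) and D(195): 356
merge 230 and 356: 586
Each symbol's bit-cost is frequency × depth; summing gives 1285 bits (equivalently 113 + 230 + 356 + 586).

1285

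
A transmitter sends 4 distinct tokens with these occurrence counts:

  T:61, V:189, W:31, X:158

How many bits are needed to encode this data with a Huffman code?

781

Build the Huffman tree bottom-up:
merge W(31) and T(61): 92
merge 92 and X(158): 250
merge V(189) and 250: 439
Each symbol's bit-cost is frequency × depth; summing gives 781 bits (equivalently 92 + 250 + 439).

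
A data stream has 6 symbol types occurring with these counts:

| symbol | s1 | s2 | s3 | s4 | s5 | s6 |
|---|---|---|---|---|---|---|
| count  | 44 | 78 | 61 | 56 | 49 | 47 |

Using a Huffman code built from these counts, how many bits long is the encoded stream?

Build the Huffman tree bottom-up:
combine s1(44), s6(47) → 91
combine s5(49), s4(56) → 105
combine s3(61), s2(78) → 139
combine 91, 105 → 196
combine 139, 196 → 335
Each symbol's bit-cost is frequency × depth; summing gives 866 bits (equivalently 91 + 105 + 139 + 196 + 335).

866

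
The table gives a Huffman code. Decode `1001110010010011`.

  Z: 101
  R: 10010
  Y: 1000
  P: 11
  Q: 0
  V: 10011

VRQV

Read left to right; each codeword is recognised as soon as it completes (prefix code):
  10011→V | 10010→R | 0→Q | 10011→V
Decoded message: VRQV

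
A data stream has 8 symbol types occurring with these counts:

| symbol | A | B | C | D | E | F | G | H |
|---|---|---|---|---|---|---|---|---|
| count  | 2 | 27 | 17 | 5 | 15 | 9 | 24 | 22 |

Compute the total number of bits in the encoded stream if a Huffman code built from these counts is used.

335

Build the Huffman tree bottom-up:
merge A(2) and D(5): 7
merge 7 and F(9): 16
merge E(15) and 16: 31
merge C(17) and H(22): 39
merge G(24) and B(27): 51
merge 31 and 39: 70
merge 51 and 70: 121
Each symbol's bit-cost is frequency × depth; summing gives 335 bits (equivalently 7 + 16 + 31 + 39 + 51 + 70 + 121).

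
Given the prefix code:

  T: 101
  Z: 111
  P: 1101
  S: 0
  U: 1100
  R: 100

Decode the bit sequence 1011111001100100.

Read left to right; each codeword is recognised as soon as it completes (prefix code):
  101→T | 111→Z | 100→R | 1100→U | 100→R
Decoded message: TZRUR

TZRUR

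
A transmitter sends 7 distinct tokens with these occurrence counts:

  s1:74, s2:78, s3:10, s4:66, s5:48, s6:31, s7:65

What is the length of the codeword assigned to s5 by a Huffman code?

3

Huffman merges, smallest pair first:
s3(10) + s6(31) → 41
41 + s5(48) → 89
s7(65) + s4(66) → 131
s1(74) + s2(78) → 152
89 + 131 → 220
152 + 220 → 372
The subtree containing s5 is merged 3 times, so code length = 3.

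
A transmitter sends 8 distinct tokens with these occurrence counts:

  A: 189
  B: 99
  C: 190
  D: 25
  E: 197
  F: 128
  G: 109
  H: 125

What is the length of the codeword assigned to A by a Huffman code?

Build the tree from the bottom:
combine D(25), B(99) → 124
combine G(109), 124 → 233
combine H(125), F(128) → 253
combine A(189), C(190) → 379
combine E(197), 233 → 430
combine 253, 379 → 632
combine 430, 632 → 1062
The subtree containing A is merged 3 times, so code length = 3.

3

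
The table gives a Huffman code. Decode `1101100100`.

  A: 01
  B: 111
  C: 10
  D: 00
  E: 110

Read left to right; each codeword is recognised as soon as it completes (prefix code):
  110→E | 110→E | 01→A | 00→D
Decoded message: EEAD

EEAD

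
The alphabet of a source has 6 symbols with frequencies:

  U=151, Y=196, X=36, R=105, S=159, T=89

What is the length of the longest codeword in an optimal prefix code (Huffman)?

Merge the two lowest-weight nodes at each step:
merge X(36) and T(89): 125
merge R(105) and 125: 230
merge U(151) and S(159): 310
merge Y(196) and 230: 426
merge 310 and 426: 736
The first pair merged (X, T) ends up deepest, at depth 4.

4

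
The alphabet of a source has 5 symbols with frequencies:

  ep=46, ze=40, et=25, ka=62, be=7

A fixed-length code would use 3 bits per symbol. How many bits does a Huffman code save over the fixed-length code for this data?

148

Fixed-length: 3 bits × 180 symbols = 540 bits.
Huffman merges:
be(7) + et(25) → 32
32 + ze(40) → 72
ep(46) + ka(62) → 108
72 + 108 → 180
Huffman total = 32 + 72 + 108 + 180 = 392 bits.
Saving = 540 − 392 = 148 bits.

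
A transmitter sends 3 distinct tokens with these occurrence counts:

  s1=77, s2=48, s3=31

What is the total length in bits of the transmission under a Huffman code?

Merge the two smallest weights repeatedly:
combine s3(31), s2(48) → 79
combine s1(77), 79 → 156
Each symbol's bit-cost is frequency × depth; summing gives 235 bits (equivalently 79 + 156).

235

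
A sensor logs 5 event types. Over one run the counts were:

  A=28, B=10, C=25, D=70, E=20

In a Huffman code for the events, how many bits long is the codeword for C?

Build the tree from the bottom:
B(10) + E(20) → 30
C(25) + A(28) → 53
30 + 53 → 83
D(70) + 83 → 153
C sits 3 levels below the root, so its codeword is 3 bits.

3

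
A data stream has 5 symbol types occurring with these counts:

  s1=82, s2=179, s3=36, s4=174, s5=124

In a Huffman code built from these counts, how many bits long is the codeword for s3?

3

Repeatedly merge the two smallest:
combine s3(36), s1(82) → 118
combine 118, s5(124) → 242
combine s4(174), s2(179) → 353
combine 242, 353 → 595
s3 sits 3 levels below the root, so its codeword is 3 bits.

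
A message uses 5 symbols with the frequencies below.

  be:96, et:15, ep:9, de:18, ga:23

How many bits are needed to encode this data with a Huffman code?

291

Merge the two smallest weights repeatedly:
combine ep(9), et(15) → 24
combine de(18), ga(23) → 41
combine 24, 41 → 65
combine 65, be(96) → 161
Each symbol's bit-cost is frequency × depth; summing gives 291 bits (equivalently 24 + 41 + 65 + 161).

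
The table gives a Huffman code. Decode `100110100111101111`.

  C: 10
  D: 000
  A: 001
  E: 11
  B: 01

Read left to right; each codeword is recognised as soon as it completes (prefix code):
  10→C | 01→B | 10→C | 10→C | 01→B | 11→E | 10→C | 11→E | 11→E
Decoded message: CBCCBECEE

CBCCBECEE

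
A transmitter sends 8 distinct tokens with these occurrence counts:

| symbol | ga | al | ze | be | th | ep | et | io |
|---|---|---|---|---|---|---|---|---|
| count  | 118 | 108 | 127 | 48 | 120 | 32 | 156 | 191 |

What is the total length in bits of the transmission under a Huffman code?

Greedily combine the two least-frequent nodes:
merge ep(32) and be(48): 80
merge 80 and al(108): 188
merge ga(118) and th(120): 238
merge ze(127) and et(156): 283
merge 188 and io(191): 379
merge 238 and 283: 521
merge 379 and 521: 900
Total encoded bits = sum of merged weights = 80 + 188 + 238 + 283 + 379 + 521 + 900 = 2589.

2589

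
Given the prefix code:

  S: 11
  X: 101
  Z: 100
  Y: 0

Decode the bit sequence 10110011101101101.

XZSXXX

Read left to right; each codeword is recognised as soon as it completes (prefix code):
  101→X | 100→Z | 11→S | 101→X | 101→X | 101→X
Decoded message: XZSXXX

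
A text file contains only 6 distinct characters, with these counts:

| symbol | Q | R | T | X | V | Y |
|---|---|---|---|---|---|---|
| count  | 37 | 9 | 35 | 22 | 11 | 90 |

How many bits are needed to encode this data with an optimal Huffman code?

Merge the two smallest weights repeatedly:
combine R(9), V(11) → 20
combine 20, X(22) → 42
combine T(35), Q(37) → 72
combine 42, 72 → 114
combine Y(90), 114 → 204
Total encoded bits = sum of merged weights = 20 + 42 + 72 + 114 + 204 = 452.

452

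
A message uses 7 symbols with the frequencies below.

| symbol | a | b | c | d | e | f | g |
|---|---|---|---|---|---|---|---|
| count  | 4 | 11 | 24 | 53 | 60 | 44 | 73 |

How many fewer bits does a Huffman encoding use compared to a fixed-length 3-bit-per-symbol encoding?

132

Fixed-length: 3 bits × 269 symbols = 807 bits.
Huffman merges:
merge a(4) and b(11): 15
merge 15 and c(24): 39
merge 39 and f(44): 83
merge d(53) and e(60): 113
merge g(73) and 83: 156
merge 113 and 156: 269
Huffman total = 15 + 39 + 83 + 113 + 156 + 269 = 675 bits.
Saving = 807 − 675 = 132 bits.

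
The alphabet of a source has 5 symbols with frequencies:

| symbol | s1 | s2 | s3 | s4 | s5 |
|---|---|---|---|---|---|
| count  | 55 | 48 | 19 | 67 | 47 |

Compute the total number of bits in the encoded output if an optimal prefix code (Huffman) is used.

538

Merge the two smallest weights repeatedly:
combine s3(19), s5(47) → 66
combine s2(48), s1(55) → 103
combine 66, s4(67) → 133
combine 103, 133 → 236
Total encoded bits = sum of merged weights = 66 + 103 + 133 + 236 = 538.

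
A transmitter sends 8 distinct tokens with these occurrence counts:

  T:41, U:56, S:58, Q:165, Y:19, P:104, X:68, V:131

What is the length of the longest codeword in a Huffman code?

Merge the two lowest-weight nodes at each step:
Y(19) + T(41) → 60
U(56) + S(58) → 114
60 + X(68) → 128
P(104) + 114 → 218
128 + V(131) → 259
Q(165) + 218 → 383
259 + 383 → 642
The rarest symbols sit at the bottom; the longest codeword is 4 bits.

4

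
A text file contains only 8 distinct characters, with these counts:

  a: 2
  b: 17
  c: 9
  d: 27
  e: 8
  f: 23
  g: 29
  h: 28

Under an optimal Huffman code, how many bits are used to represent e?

Repeatedly merge the two smallest:
merge a(2) and e(8): 10
merge c(9) and 10: 19
merge b(17) and 19: 36
merge f(23) and d(27): 50
merge h(28) and g(29): 57
merge 36 and 50: 86
merge 57 and 86: 143
e's leaf is at depth 5, giving a 5-bit codeword.

5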